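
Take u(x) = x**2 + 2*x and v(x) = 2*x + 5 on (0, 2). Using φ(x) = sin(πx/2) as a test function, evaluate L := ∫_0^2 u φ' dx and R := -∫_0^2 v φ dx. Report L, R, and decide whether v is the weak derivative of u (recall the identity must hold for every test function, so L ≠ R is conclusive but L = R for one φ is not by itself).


LHS = -16/π, RHS = -28/π. No, v is not the weak derivative of u.

u(x) = x**2 + 2*x, classical derivative u'(x) = 2*x + 2.
φ(x) = sin(πx/2), so φ'(x) = π*cos(π*x/2)/2.
Note φ(0) = φ(2) = 0, so the boundary term u·φ vanishes.
LHS = ∫_0^2 u(x) φ'(x) dx = ∫_0^2 (π*x^2*cos(π*x/2)/2 + π*x*cos(π*x/2)) dx. Term by term:
  ∫_0^2 π*x*cos(π*x/2) dx = -8/π;  ∫_0^2 π*x^2*cos(π*x/2)/2 dx = -8/π.
Sum: -8/π − 8/π = -16/π.
So LHS = -16/π.
∫_0^2 v(x) φ(x) dx = ∫_0^2 (2*x*sin(π*x/2) + 5*sin(π*x/2)) dx. Term by term:
  ∫_0^2 5*sin(π*x/2) dx = 20/π;  ∫_0^2 2*x*sin(π*x/2) dx = 8/π.
Sum: 20/π + 8/π = 28/π.
So RHS = -∫_0^2 v(x) φ(x) dx = -28/π.
LHS − RHS = 12/π ≠ 0, so the identity fails.
(For a valid weak derivative the identity must hold for EVERY test function, in particular this one. The failure shows v is NOT the weak derivative of u.)
Correct weak derivative would be u'(x) = 2*x + 2.


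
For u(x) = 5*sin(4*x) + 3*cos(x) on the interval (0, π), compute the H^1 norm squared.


||u||_{H^1(0,π)}^2 = 32 + 443*π/2

u'(x) = -3*sin(x) + 20*cos(4*x).
Expand u² and (u')² and integrate term by term on (0, π), using: for integers n ≥ 1, ∫_0^π sin²(nx) dx = ∫_0^π cos²(nx) dx = π/2; for n ≠ n', ∫_0^π sin(nx)sin(n'x) dx = ∫_0^π cos(nx)cos(n'x) dx = 0; and by product-to-sum, ∫_0^π sin(nx)cos(n'x) dx = ½∫_0^π [sin((n+n')x) + sin((n−n')x)] dx, which is 0 when n+n' is even and 2n/(n²−n'²) when n+n' is odd (it need not vanish on (0, π)).
  u² squared terms: (3)²·∫cos(x)² dx = 9·π/2 = 9*π/2;  (5)²·∫sin(4x)² dx = 25·π/2 = 25*π/2.
  u² cross terms: 2·(3)·(5)·∫cos(x)·sin(4x) dx = 30·(8/15) = 16.
  So ∫_0^π u² dx = 9*π/2 + 25*π/2 + 16 = 16 + 17*π.
  (u')² squared terms: (-3)²·∫sin(x)² dx = 9·π/2 = 9*π/2;  (20)²·∫cos(4x)² dx = 400·π/2 = 200*π.
  (u')² cross terms: 2·(-3)·(20)·∫sin(x)·cos(4x) dx = -120·(-2/15) = 16.
  So ∫_0^π (u')² dx = 9*π/2 + 200*π + 16 = 16 + 409*π/2.
||u||_{H^1}^2 = (16 + 17*π) + (16 + 409*π/2) = 32 + 443*π/2.


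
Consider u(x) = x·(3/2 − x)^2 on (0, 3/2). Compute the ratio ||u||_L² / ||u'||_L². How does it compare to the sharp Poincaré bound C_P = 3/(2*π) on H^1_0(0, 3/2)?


||u||_L² / ||u'||_L² = 3*sqrt(14)/28 < C_P = 3/(2*π).

u(x) = x·(3/2 − x)^2, so u'(x) = 3*x^2 - 6*x + 9/4.
u(x) = x·(3/2 − x)^2 vanishes at x = 0 and x = 3/2, so u ∈ H^1_0(0, 3/2). Differentiate via the product rule and integrate the resulting polynomials term by term.
  ∫_0^3/2 u² dx = ∫_0^3/2 (x^6 - 6*x^5 + 27*x^4/2 - 27*x^3/2 + 81*x^2/16) dx. Term by term:
    ∫_0^3/2 x^6 dx = 2187/896;  ∫_0^3/2 -6*x^5 dx = -729/64;  ∫_0^3/2 27*x^4/2 dx = 6561/320;
    ∫_0^3/2 -27*x^3/2 dx = -2187/128;  ∫_0^3/2 81*x^2/16 dx = 729/128.
  Sum: 2187/896 − 729/64 + 6561/320 − 2187/128 + 729/128 = 729/4480.
  ∫_0^3/2 (u')² dx = ∫_0^3/2 (9*x^4 - 36*x^3 + 99*x^2/2 - 27*x + 81/16) dx. Term by term:
    ∫_0^3/2 9*x^4 dx = 2187/160;  ∫_0^3/2 -36*x^3 dx = -729/16;  ∫_0^3/2 99*x^2/2 dx = 891/16;
    ∫_0^3/2 -27*x dx = -243/8;  ∫_0^3/2 81/16 dx = 243/32.
  Sum: 2187/160 − 729/16 + 891/16 − 243/8 + 243/32 = 81/80.
∫_0^3/2 u² dx = 729/4480, so ||u||_L² = 27*sqrt(70)/560.
∫_0^3/2 (u')² dx = 81/80, so ||u'||_L² = 9*sqrt(5)/20.
Ratio ||u||_L² / ||u'||_L² = 3*sqrt(14)/28.
Sharp Poincaré constant on H^1_0(0, 3/2) is C_P = L/π = 3/(2*π), achieved by sin(2*π/3·x).
A polynomial bump cannot attain the sharp Poincaré constant (only the first sine eigenfunction does), so the ratio is strictly less than C_P, consistent with ||u||_L² ≤ C_P ||u'||_L².


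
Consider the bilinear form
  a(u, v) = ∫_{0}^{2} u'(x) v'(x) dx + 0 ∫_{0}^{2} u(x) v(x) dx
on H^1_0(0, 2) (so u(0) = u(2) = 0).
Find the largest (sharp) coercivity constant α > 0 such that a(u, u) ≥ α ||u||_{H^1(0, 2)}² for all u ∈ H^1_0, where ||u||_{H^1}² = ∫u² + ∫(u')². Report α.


α = π^2/(4 + π^2)

Coercivity of a(·,·) on H^1_0(0, 2) means a(u, u) ≥ α ||u||_{H^1}² for every u ∈ H^1_0.
The interval has length L = 2, and Poincaré/coercivity depend only on L. Here a(u, u) = ∫(u')² + (0)·∫u².
Here c = 0, so a(u,u) = ∫(u')² alone. The condition a(u,u) ≥ α||u||_{H^1}² reads (1−α)∫(u')² ≥ (α−c)∫u². Any admissible α is ≤ 1 (rapidly oscillating u have ∫u²/∫(u')² → 0), and α = 1 would force 0 ≥ (1−c)∫u², impossible since c < 1; so 1−α > 0. By the sharp Poincaré inequality on H^1_0 of an interval of length L, ∫(u')² ≥ (π/L)²∫u² with equality for the first sine mode sin(π(x−x₀)/L) (x₀ the left endpoint), so the inequality holds for all u iff (1−α)(π/L)² ≥ α − c, i.e. α ≤ ((π/L)² + c)/((π/L)² + 1) = (1 + c(L/π)²)/(1 + (L/π)²). (Direct route, valid since c ≤ 0: Poincaré gives c∫u² ≥ c(L/π)²∫(u')², so a(u,u) ≥ (1 + c(L/π)²)∫(u')², while ||u||_{H^1}² ≤ (1 + (L/π)²)∫(u')²; dividing yields the same α.) With (π/L)² = π^2/4 and c = 0, the largest admissible constant is α = ((π/L)² + c)/((π/L)² + 1).
Simplifying, α = π^2/(4 + π^2).


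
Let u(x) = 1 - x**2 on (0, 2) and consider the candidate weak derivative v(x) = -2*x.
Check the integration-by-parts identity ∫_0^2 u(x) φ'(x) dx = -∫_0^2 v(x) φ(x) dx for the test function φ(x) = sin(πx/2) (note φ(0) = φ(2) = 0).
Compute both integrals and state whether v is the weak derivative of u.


LHS = 8/π, RHS = 8/π. Yes, v = u' weakly.

u(x) = 1 - x**2, classical derivative u'(x) = -2*x.
φ(x) = sin(πx/2), so φ'(x) = π*cos(π*x/2)/2.
Note φ(0) = φ(2) = 0, so the boundary term u·φ vanishes.
LHS = ∫_0^2 u(x) φ'(x) dx = ∫_0^2 (-π*x^2*cos(π*x/2)/2 + π*cos(π*x/2)/2) dx. Term by term:
  ∫_0^2 π*cos(π*x/2)/2 dx = 0;  ∫_0^2 -π*x^2*cos(π*x/2)/2 dx = 8/π.
Sum: 0 + 8/π = 8/π.
So LHS = 8/π.
∫_0^2 v(x) φ(x) dx = ∫_0^2 (-2*x*sin(π*x/2)) dx. Term by term:
  ∫_0^2 -2*x*sin(π*x/2) dx = -8/π.
So RHS = -∫_0^2 v(x) φ(x) dx = 8/π.
LHS = RHS, so the identity holds for this test φ.
Moreover u is smooth here and v(x) = u'(x) = -2*x pointwise, so the identity holds for every test function. Hence v is the weak derivative of u.


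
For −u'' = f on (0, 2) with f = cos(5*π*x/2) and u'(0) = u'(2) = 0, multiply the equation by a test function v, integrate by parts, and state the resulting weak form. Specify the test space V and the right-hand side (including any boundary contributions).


V = H^1(0, 2) (no boundary constraint on v; u is determined up to an additive constant); weak form: ∫_0^2 u'v' dx = ∫_0^2 (cos(5*π*x/2)) v dx for all v ∈ V.

Multiply both sides by a test function v and integrate from 0 to 2:
  ∫_0^2 −u''(x) v(x) dx = ∫_0^2 f(x) v(x) dx.
Integrate the LHS by parts once:
  ∫_0^2 −u'' v dx = −[u'(x) v(x)]_0^2 + ∫_0^2 u'(x) v'(x) dx.
Thus ∫_0^2 u'(x) v'(x) dx = ∫_0^2 f(x) v(x) dx + [u'(x) v(x)]_0^2.
Choose V so that boundary terms are either known or forced to vanish.
u has homogeneous Neumann: u'(0) = u'(2) = 0. So [u' v]_0^2 = 0·v(2) − 0·v(0) = 0 for any v; take V = H^1(0, 2).
Weak formulation: find u (satisfying any essential BC) such that ∫_0^2 u'(x) v'(x) dx = ∫_0^2 f v dx for all v ∈ V (homogeneous Neumann, so boundary terms vanish).
Substituting f(x) = cos(5*π*x/2), the right-hand side is ∫_0^2 (cos(5*π*x/2)) v dx.
Compatibility check (pure Neumann): taking v ≡ 1 ∈ V gives 0 = ∫_0^2 f dx + (0) − (0), i.e. ∫_0^2 f dx must equal u'(0) − u'(2) = 0. Indeed ∫_0^2 (cos(5*π*x/2)) dx = 0, so the data are compatible. The solution is then unique only up to an additive constant (fix it e.g. by requiring ∫_0^2 u dx = 0).


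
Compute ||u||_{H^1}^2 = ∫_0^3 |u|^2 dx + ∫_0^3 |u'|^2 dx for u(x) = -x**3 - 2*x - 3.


||u||_{H^1}^2 = 91191/70

The H^1 norm (squared) on an interval (0, L) is
  ||u||_{H^1}^2 = ∫_0^L u(x)^2 dx + ∫_0^L u'(x)^2 dx.
Compute u'(x) = -3*x**2 - 2.
Then u(x)^2 = x**6 + 4*x**4 + 6*x**3 + 4*x**2 + 12*x + 9 and u'(x)^2 = 9*x**4 + 12*x**2 + 4.
Integrate each monomial from 0 to 3 using ∫_0^3 c·x^n dx = c·3^(n+1)/(n+1):
  ∫_0^3 u(x)^2 dx = ∫_0^3 (x^6 + 4*x^4 + 6*x^3 + 4*x^2 + 12*x + 9) dx. Term by term:
    ∫_0^3 x^6 dx = 2187/7;  ∫_0^3 4*x^4 dx = 972/5;  ∫_0^3 6*x^3 dx = 243/2;
    ∫_0^3 4*x^2 dx = 36;  ∫_0^3 12*x dx = 54;  ∫_0^3 9 dx = 27.
  Sum: 2187/7 + 972/5 + 243/2 + 36 + 54 + 27 = 52173/70.
  ∫_0^3 u'(x)^2 dx = ∫_0^3 (9*x^4 + 12*x^2 + 4) dx. Term by term:
    ∫_0^3 9*x^4 dx = 2187/5;  ∫_0^3 12*x^2 dx = 108;  ∫_0^3 4 dx = 12.
  Sum: 2187/5 + 108 + 12 = 2787/5.
Adding: ||u||_{H^1}^2 = 52173/70 + 2787/5 = 91191/70.


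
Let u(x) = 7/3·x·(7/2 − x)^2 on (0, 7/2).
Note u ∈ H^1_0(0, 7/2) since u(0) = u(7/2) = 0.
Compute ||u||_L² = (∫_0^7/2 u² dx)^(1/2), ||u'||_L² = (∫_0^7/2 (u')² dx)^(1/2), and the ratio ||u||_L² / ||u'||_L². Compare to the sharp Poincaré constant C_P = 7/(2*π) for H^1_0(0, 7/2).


||u||_L² / ||u'||_L² = sqrt(14)/4 < C_P = 7/(2*π).

u(x) = 7/3·x·(7/2 − x)^2, so u'(x) = 7*x^2 - 98*x/3 + 343/12.
u(x) = 7/3·x·(7/2 − x)^2 vanishes at x = 0 and x = 7/2, so u ∈ H^1_0(0, 7/2). Differentiate via the product rule and integrate the resulting polynomials term by term.
  ∫_0^7/2 u² dx = ∫_0^7/2 (49*x^6/9 - 686*x^5/9 + 2401*x^4/6 - 16807*x^3/18 + 117649*x^2/144) dx. Term by term:
    ∫_0^7/2 49*x^6/9 dx = 5764801/1152;  ∫_0^7/2 -686*x^5/9 dx = -40353607/1728;  ∫_0^7/2 2401*x^4/6 dx = 40353607/960;
    ∫_0^7/2 -16807*x^3/18 dx = -40353607/1152;  ∫_0^7/2 117649*x^2/144 dx = 40353607/3456.
  Sum: 5764801/1152 − 40353607/1728 + 40353607/960 − 40353607/1152 + 40353607/3456 = 5764801/17280.
  ∫_0^7/2 (u')² dx = ∫_0^7/2 (49*x^4 - 1372*x^3/3 + 26411*x^2/18 - 16807*x/9 + 117649/144) dx. Term by term:
    ∫_0^7/2 49*x^4 dx = 823543/160;  ∫_0^7/2 -1372*x^3/3 dx = -823543/48;  ∫_0^7/2 26411*x^2/18 dx = 9058973/432;
    ∫_0^7/2 -16807*x/9 dx = -823543/72;  ∫_0^7/2 117649/144 dx = 823543/288.
  Sum: 823543/160 − 823543/48 + 9058973/432 − 823543/72 + 823543/288 = 823543/2160.
∫_0^7/2 u² dx = 5764801/17280, so ||u||_L² = 2401*sqrt(30)/720.
∫_0^7/2 (u')² dx = 823543/2160, so ||u'||_L² = 343*sqrt(105)/180.
Ratio ||u||_L² / ||u'||_L² = sqrt(14)/4.
Sharp Poincaré constant on H^1_0(0, 7/2) is C_P = L/π = 7/(2*π), achieved by sin(2*π/7·x).
A polynomial bump cannot attain the sharp Poincaré constant (only the first sine eigenfunction does), so the ratio is strictly less than C_P, consistent with ||u||_L² ≤ C_P ||u'||_L².


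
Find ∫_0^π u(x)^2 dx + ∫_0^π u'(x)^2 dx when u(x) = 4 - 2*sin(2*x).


||u||_{H^1(0,π)}^2 = 26*π

u'(x) = -4*cos(2*x).
Expand u² and (u')² and integrate term by term on (0, π), using: for integers n ≥ 1, ∫_0^π sin²(nx) dx = ∫_0^π cos²(nx) dx = π/2; for n ≠ n', ∫_0^π sin(nx)sin(n'x) dx = ∫_0^π cos(nx)cos(n'x) dx = 0; and by product-to-sum, ∫_0^π sin(nx)cos(n'x) dx = ½∫_0^π [sin((n+n')x) + sin((n−n')x)] dx, which is 0 when n+n' is even and 2n/(n²−n'²) when n+n' is odd (it need not vanish on (0, π)). For the constant mode: ∫_0^π 1 dx = π, ∫_0^π cos(nx) dx = 0, ∫_0^π sin(nx) dx = (1−(−1)^n)/n.
  u² squared terms: (4)²·∫1 dx = 16·π = 16*π;  (-2)²·∫sin(2x)² dx = 4·π/2 = 2*π.
  u² cross terms: 2·(4)·(-2)·∫1·sin(2x) dx = -16·(0) = 0.
  So ∫_0^π u² dx = 16*π + 2*π + 0 = 18*π.
  (u')² squared terms: (-4)²·∫cos(2x)² dx = 16·π/2 = 8*π.
  So ∫_0^π (u')² dx = 8*π.
||u||_{H^1}^2 = (18*π) + (8*π) = 26*π.


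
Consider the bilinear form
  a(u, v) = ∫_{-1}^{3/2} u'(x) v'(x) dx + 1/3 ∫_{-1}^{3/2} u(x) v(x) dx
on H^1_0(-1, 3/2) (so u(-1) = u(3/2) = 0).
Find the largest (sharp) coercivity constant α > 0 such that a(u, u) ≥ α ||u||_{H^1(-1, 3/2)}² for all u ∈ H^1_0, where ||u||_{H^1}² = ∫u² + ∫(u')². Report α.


α = (25 + 12*π^2)/(3*(25 + 4*π^2))

Coercivity of a(·,·) on H^1_0(-1, 3/2) means a(u, u) ≥ α ||u||_{H^1}² for every u ∈ H^1_0.
The interval has length L = 5/2, and Poincaré/coercivity depend only on L. Here a(u, u) = ∫(u')² + (1/3)·∫u².
Here 0 < c = 1/3 < 1. The condition a(u,u) ≥ α||u||_{H^1}² reads (1−α)∫(u')² ≥ (α−c)∫u². Any admissible α is ≤ 1 (rapidly oscillating u have ∫u²/∫(u')² → 0), and α = 1 would force 0 ≥ (1−c)∫u², impossible since c < 1; so 1−α > 0. By the sharp Poincaré inequality on H^1_0 of an interval of length L, ∫(u')² ≥ (π/L)²∫u² with equality for the first sine mode sin(π(x−x₀)/L) (x₀ the left endpoint), so the inequality holds for all u iff (1−α)(π/L)² ≥ α − c, i.e. α ≤ ((π/L)² + c)/((π/L)² + 1) = (1 + c(L/π)²)/(1 + (L/π)²). With (π/L)² = 4*π^2/25 and c = 1/3, the largest admissible constant is α = ((π/L)² + c)/((π/L)² + 1).
Simplifying, α = (25 + 12*π^2)/(3*(25 + 4*π^2)).


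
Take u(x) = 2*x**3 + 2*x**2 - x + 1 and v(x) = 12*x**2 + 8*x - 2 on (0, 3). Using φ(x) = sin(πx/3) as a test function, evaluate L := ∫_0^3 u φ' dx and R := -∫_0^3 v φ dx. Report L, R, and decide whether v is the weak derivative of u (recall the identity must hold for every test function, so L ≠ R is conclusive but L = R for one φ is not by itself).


LHS = -192/π + 648/π^3, RHS = -384/π + 1296/π^3. No, v is not the weak derivative of u.

u(x) = 2*x**3 + 2*x**2 - x + 1, classical derivative u'(x) = 6*x**2 + 4*x - 1.
φ(x) = sin(πx/3), so φ'(x) = π*cos(π*x/3)/3.
Note φ(0) = φ(3) = 0, so the boundary term u·φ vanishes.
LHS = ∫_0^3 u(x) φ'(x) dx = ∫_0^3 (2*π*x^3*cos(π*x/3)/3 + 2*π*x^2*cos(π*x/3)/3 - π*x*cos(π*x/3)/3 + π*cos(π*x/3)/3) dx. Term by term:
  ∫_0^3 π*cos(π*x/3)/3 dx = 0;  ∫_0^3 -π*x*cos(π*x/3)/3 dx = 6/π;  ∫_0^3 2*π*x^2*cos(π*x/3)/3 dx = -36/π;
  ∫_0^3 2*π*x^3*cos(π*x/3)/3 dx = -162/π + 648/π^3.
Sum: 0 + 6/π − 36/π + -162/π + 648/π^3 = -192/π + 648/π^3.
So LHS = -192/π + 648/π^3.
∫_0^3 v(x) φ(x) dx = ∫_0^3 (12*x^2*sin(π*x/3) + 8*x*sin(π*x/3) - 2*sin(π*x/3)) dx. Term by term:
  ∫_0^3 -2*sin(π*x/3) dx = -12/π;  ∫_0^3 8*x*sin(π*x/3) dx = 72/π;  ∫_0^3 12*x^2*sin(π*x/3) dx = -1296/π^3 + 324/π.
Sum: -12/π + 72/π + -1296/π^3 + 324/π = -1296/π^3 + 384/π.
So RHS = -∫_0^3 v(x) φ(x) dx = -384/π + 1296/π^3.
LHS − RHS = -648/π^3 + 192/π ≠ 0, so the identity fails.
(For a valid weak derivative the identity must hold for EVERY test function, in particular this one. The failure shows v is NOT the weak derivative of u.)
Correct weak derivative would be u'(x) = 6*x**2 + 4*x - 1.


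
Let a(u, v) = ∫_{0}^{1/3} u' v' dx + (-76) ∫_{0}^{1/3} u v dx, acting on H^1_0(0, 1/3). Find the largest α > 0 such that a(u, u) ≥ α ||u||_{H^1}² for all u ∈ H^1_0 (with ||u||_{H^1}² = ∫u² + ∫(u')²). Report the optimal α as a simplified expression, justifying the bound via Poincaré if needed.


α = (-76 + 9*π^2)/(1 + 9*π^2)

Coercivity of a(·,·) on H^1_0(0, 1/3) means a(u, u) ≥ α ||u||_{H^1}² for every u ∈ H^1_0.
The interval has length L = 1/3, and Poincaré/coercivity depend only on L. Here a(u, u) = ∫(u')² + (-76)·∫u².
Here c = -76 < 0 with |c| < (π/L)² = 9*π^2, so coercivity still holds. The condition a(u,u) ≥ α||u||_{H^1}² reads (1−α)∫(u')² ≥ (α−c)∫u². Any admissible α is ≤ 1 (rapidly oscillating u have ∫u²/∫(u')² → 0), and α = 1 would force 0 ≥ (1−c)∫u², impossible since c < 1; so 1−α > 0. By the sharp Poincaré inequality on H^1_0 of an interval of length L, ∫(u')² ≥ (π/L)²∫u² with equality for the first sine mode sin(π(x−x₀)/L) (x₀ the left endpoint), so the inequality holds for all u iff (1−α)(π/L)² ≥ α − c, i.e. α ≤ ((π/L)² + c)/((π/L)² + 1) = (1 + c(L/π)²)/(1 + (L/π)²). (Direct route, valid since c ≤ 0: Poincaré gives c∫u² ≥ c(L/π)²∫(u')², so a(u,u) ≥ (1 + c(L/π)²)∫(u')², while ||u||_{H^1}² ≤ (1 + (L/π)²)∫(u')²; dividing yields the same α.) With (π/L)² = 9*π^2 and c = -76, the largest admissible constant is α = ((π/L)² + c)/((π/L)² + 1).
Simplifying, α = (-76 + 9*π^2)/(1 + 9*π^2).


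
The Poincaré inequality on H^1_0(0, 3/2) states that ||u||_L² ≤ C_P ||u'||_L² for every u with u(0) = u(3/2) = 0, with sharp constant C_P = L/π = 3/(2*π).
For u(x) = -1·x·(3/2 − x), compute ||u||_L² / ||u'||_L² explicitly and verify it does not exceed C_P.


||u||_L² / ||u'||_L² = 3*sqrt(10)/20 < C_P = 3/(2*π).

u(x) = -1·x·(3/2 − x), so u'(x) = 2*x - 3/2.
u(x) = -1·x·(3/2 − x) vanishes at x = 0 and x = 3/2, so u ∈ H^1_0(0, 3/2). Differentiate via the product rule and integrate the resulting polynomials term by term.
  ∫_0^3/2 u² dx = ∫_0^3/2 (x^4 - 3*x^3 + 9*x^2/4) dx. Term by term:
    ∫_0^3/2 x^4 dx = 243/160;  ∫_0^3/2 -3*x^3 dx = -243/64;  ∫_0^3/2 9*x^2/4 dx = 81/32.
  Sum: 243/160 − 243/64 + 81/32 = 81/320.
  ∫_0^3/2 (u')² dx = ∫_0^3/2 (4*x^2 - 6*x + 9/4) dx. Term by term:
    ∫_0^3/2 4*x^2 dx = 9/2;  ∫_0^3/2 -6*x dx = -27/4;  ∫_0^3/2 9/4 dx = 27/8.
  Sum: 9/2 − 27/4 + 27/8 = 9/8.
∫_0^3/2 u² dx = 81/320, so ||u||_L² = 9*sqrt(5)/40.
∫_0^3/2 (u')² dx = 9/8, so ||u'||_L² = 3*sqrt(2)/4.
Ratio ||u||_L² / ||u'||_L² = 3*sqrt(10)/20.
Sharp Poincaré constant on H^1_0(0, 3/2) is C_P = L/π = 3/(2*π), achieved by sin(2*π/3·x).
A polynomial bump cannot attain the sharp Poincaré constant (only the first sine eigenfunction does), so the ratio is strictly less than C_P, consistent with ||u||_L² ≤ C_P ||u'||_L².


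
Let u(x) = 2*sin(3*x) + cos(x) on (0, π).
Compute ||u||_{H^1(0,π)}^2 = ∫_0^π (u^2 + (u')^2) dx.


||u||_{H^1(0,π)}^2 = 21*π

u'(x) = -sin(x) + 6*cos(3*x).
Expand u² and (u')² and integrate term by term on (0, π), using: for integers n ≥ 1, ∫_0^π sin²(nx) dx = ∫_0^π cos²(nx) dx = π/2; for n ≠ n', ∫_0^π sin(nx)sin(n'x) dx = ∫_0^π cos(nx)cos(n'x) dx = 0; and by product-to-sum, ∫_0^π sin(nx)cos(n'x) dx = ½∫_0^π [sin((n+n')x) + sin((n−n')x)] dx, which is 0 when n+n' is even and 2n/(n²−n'²) when n+n' is odd (it need not vanish on (0, π)).
  u² squared terms: (2)²·∫sin(3x)² dx = 4·π/2 = 2*π;  (1)²·∫cos(x)² dx = 1·π/2 = π/2.
  u² cross terms: 2·(2)·(1)·∫sin(3x)·cos(x) dx = 4·(0) = 0.
  So ∫_0^π u² dx = 2*π + π/2 + 0 = 5*π/2.
  (u')² squared terms: (-1)²·∫sin(x)² dx = 1·π/2 = π/2;  (6)²·∫cos(3x)² dx = 36·π/2 = 18*π.
  (u')² cross terms: 2·(-1)·(6)·∫sin(x)·cos(3x) dx = -12·(0) = 0.
  So ∫_0^π (u')² dx = π/2 + 18*π + 0 = 37*π/2.
||u||_{H^1}^2 = (5*π/2) + (37*π/2) = 21*π.


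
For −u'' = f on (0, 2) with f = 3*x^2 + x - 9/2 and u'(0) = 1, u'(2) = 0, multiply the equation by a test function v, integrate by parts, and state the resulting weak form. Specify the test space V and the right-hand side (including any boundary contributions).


V = H^1(0, 2) (v unrestricted at boundary; u is determined up to an additive constant); weak form: ∫_0^2 u'v' dx = ∫_0^2 (3*x^2 + x - 9/2) v dx − v(0) for all v ∈ V.

Multiply both sides by a test function v and integrate from 0 to 2:
  ∫_0^2 −u''(x) v(x) dx = ∫_0^2 f(x) v(x) dx.
Integrate the LHS by parts once:
  ∫_0^2 −u'' v dx = −[u'(x) v(x)]_0^2 + ∫_0^2 u'(x) v'(x) dx.
Thus ∫_0^2 u'(x) v'(x) dx = ∫_0^2 f(x) v(x) dx + [u'(x) v(x)]_0^2.
Choose V so that boundary terms are either known or forced to vanish.
u has inhomogeneous Neumann u'(0) = 1, u'(2) = 0. [u' v]_0^2 = (0)·v(2) − (1)·v(0) = − v(0). Take V = H^1(0, 2); boundary term becomes part of RHS.
Weak formulation: find u (satisfying any essential BC) such that ∫_0^2 u'(x) v'(x) dx = ∫_0^2 f v dx − v(0) for all v ∈ V (Neumann data are natural BCs: they enter the RHS as boundary terms).
Substituting f(x) = 3*x^2 + x - 9/2, the right-hand side is ∫_0^2 (3*x^2 + x - 9/2) v dx − v(0).
Compatibility check (pure Neumann): taking v ≡ 1 ∈ V gives 0 = ∫_0^2 f dx + (0) − (1), i.e. ∫_0^2 f dx must equal u'(0) − u'(2) = 1. Indeed ∫_0^2 (3*x^2 + x - 9/2) dx = 1, so the data are compatible. The solution is then unique only up to an additive constant (fix it e.g. by requiring ∫_0^2 u dx = 0).


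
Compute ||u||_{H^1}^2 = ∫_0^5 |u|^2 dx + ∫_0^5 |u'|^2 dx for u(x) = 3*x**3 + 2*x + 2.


||u||_{H^1}^2 = 3407315/21

The H^1 norm (squared) on an interval (0, L) is
  ||u||_{H^1}^2 = ∫_0^L u(x)^2 dx + ∫_0^L u'(x)^2 dx.
Compute u'(x) = 9*x**2 + 2.
Then u(x)^2 = 9*x**6 + 12*x**4 + 12*x**3 + 4*x**2 + 8*x + 4 and u'(x)^2 = 81*x**4 + 36*x**2 + 4.
Integrate each monomial from 0 to 5 using ∫_0^5 c·x^n dx = c·5^(n+1)/(n+1):
  ∫_0^5 u(x)^2 dx = ∫_0^5 (9*x^6 + 12*x^4 + 12*x^3 + 4*x^2 + 8*x + 4) dx. Term by term:
    ∫_0^5 9*x^6 dx = 703125/7;  ∫_0^5 12*x^4 dx = 7500;  ∫_0^5 12*x^3 dx = 1875;
    ∫_0^5 4*x^2 dx = 500/3;  ∫_0^5 8*x dx = 100;  ∫_0^5 4 dx = 20.
  Sum: 703125/7 + 7500 + 1875 + 500/3 + 100 + 20 = 2312270/21.
  ∫_0^5 u'(x)^2 dx = ∫_0^5 (81*x^4 + 36*x^2 + 4) dx. Term by term:
    ∫_0^5 81*x^4 dx = 50625;  ∫_0^5 36*x^2 dx = 1500;  ∫_0^5 4 dx = 20.
  Sum: 50625 + 1500 + 20 = 52145.
Adding: ||u||_{H^1}^2 = 2312270/21 + 52145 = 3407315/21.


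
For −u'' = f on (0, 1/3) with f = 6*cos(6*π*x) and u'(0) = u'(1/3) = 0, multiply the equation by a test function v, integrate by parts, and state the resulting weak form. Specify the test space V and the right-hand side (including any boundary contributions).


V = H^1(0, 1/3) (no boundary constraint on v; u is determined up to an additive constant); weak form: ∫_0^1/3 u'v' dx = ∫_0^1/3 (6*cos(6*π*x)) v dx for all v ∈ V.

Multiply both sides by a test function v and integrate from 0 to 1/3:
  ∫_0^1/3 −u''(x) v(x) dx = ∫_0^1/3 f(x) v(x) dx.
Integrate the LHS by parts once:
  ∫_0^1/3 −u'' v dx = −[u'(x) v(x)]_0^1/3 + ∫_0^1/3 u'(x) v'(x) dx.
Thus ∫_0^1/3 u'(x) v'(x) dx = ∫_0^1/3 f(x) v(x) dx + [u'(x) v(x)]_0^1/3.
Choose V so that boundary terms are either known or forced to vanish.
u has homogeneous Neumann: u'(0) = u'(1/3) = 0. So [u' v]_0^1/3 = 0·v(1/3) − 0·v(0) = 0 for any v; take V = H^1(0, 1/3).
Weak formulation: find u (satisfying any essential BC) such that ∫_0^1/3 u'(x) v'(x) dx = ∫_0^1/3 f v dx for all v ∈ V (homogeneous Neumann, so boundary terms vanish).
Substituting f(x) = 6*cos(6*π*x), the right-hand side is ∫_0^1/3 (6*cos(6*π*x)) v dx.
Compatibility check (pure Neumann): taking v ≡ 1 ∈ V gives 0 = ∫_0^1/3 f dx + (0) − (0), i.e. ∫_0^1/3 f dx must equal u'(0) − u'(1/3) = 0. Indeed ∫_0^1/3 (6*cos(6*π*x)) dx = 0, so the data are compatible. The solution is then unique only up to an additive constant (fix it e.g. by requiring ∫_0^1/3 u dx = 0).


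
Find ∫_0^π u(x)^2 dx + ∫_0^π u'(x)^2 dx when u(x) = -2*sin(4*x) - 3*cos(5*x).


||u||_{H^1(0,π)}^2 = -832/3 + 151*π

u'(x) = 15*sin(5*x) - 8*cos(4*x).
Expand u² and (u')² and integrate term by term on (0, π), using: for integers n ≥ 1, ∫_0^π sin²(nx) dx = ∫_0^π cos²(nx) dx = π/2; for n ≠ n', ∫_0^π sin(nx)sin(n'x) dx = ∫_0^π cos(nx)cos(n'x) dx = 0; and by product-to-sum, ∫_0^π sin(nx)cos(n'x) dx = ½∫_0^π [sin((n+n')x) + sin((n−n')x)] dx, which is 0 when n+n' is even and 2n/(n²−n'²) when n+n' is odd (it need not vanish on (0, π)).
  u² squared terms: (-3)²·∫cos(5x)² dx = 9·π/2 = 9*π/2;  (-2)²·∫sin(4x)² dx = 4·π/2 = 2*π.
  u² cross terms: 2·(-3)·(-2)·∫cos(5x)·sin(4x) dx = 12·(-8/9) = -32/3.
  So ∫_0^π u² dx = 9*π/2 + 2*π − 32/3 = -32/3 + 13*π/2.
  (u')² squared terms: (-8)²·∫cos(4x)² dx = 64·π/2 = 32*π;  (15)²·∫sin(5x)² dx = 225·π/2 = 225*π/2.
  (u')² cross terms: 2·(-8)·(15)·∫cos(4x)·sin(5x) dx = -240·(10/9) = -800/3.
  So ∫_0^π (u')² dx = 32*π + 225*π/2 − 800/3 = -800/3 + 289*π/2.
||u||_{H^1}^2 = (-32/3 + 13*π/2) + (-800/3 + 289*π/2) = -832/3 + 151*π.


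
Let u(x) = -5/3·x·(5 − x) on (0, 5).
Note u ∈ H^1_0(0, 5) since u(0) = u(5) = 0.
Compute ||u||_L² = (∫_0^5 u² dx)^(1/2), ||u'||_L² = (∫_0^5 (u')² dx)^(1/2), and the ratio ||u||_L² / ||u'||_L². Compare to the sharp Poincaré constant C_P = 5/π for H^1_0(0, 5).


||u||_L² / ||u'||_L² = sqrt(10)/2 < C_P = 5/π.

u(x) = -5/3·x·(5 − x), so u'(x) = 10*x/3 - 25/3.
u(x) = -5/3·x·(5 − x) vanishes at x = 0 and x = 5, so u ∈ H^1_0(0, 5). Differentiate via the product rule and integrate the resulting polynomials term by term.
  ∫_0^5 u² dx = ∫_0^5 (25*x^4/9 - 250*x^3/9 + 625*x^2/9) dx. Term by term:
    ∫_0^5 25*x^4/9 dx = 15625/9;  ∫_0^5 -250*x^3/9 dx = -78125/18;  ∫_0^5 625*x^2/9 dx = 78125/27.
  Sum: 15625/9 − 78125/18 + 78125/27 = 15625/54.
  ∫_0^5 (u')² dx = ∫_0^5 (100*x^2/9 - 500*x/9 + 625/9) dx. Term by term:
    ∫_0^5 100*x^2/9 dx = 12500/27;  ∫_0^5 -500*x/9 dx = -6250/9;  ∫_0^5 625/9 dx = 3125/9.
  Sum: 12500/27 − 6250/9 + 3125/9 = 3125/27.
∫_0^5 u² dx = 15625/54, so ||u||_L² = 125*sqrt(6)/18.
∫_0^5 (u')² dx = 3125/27, so ||u'||_L² = 25*sqrt(15)/9.
Ratio ||u||_L² / ||u'||_L² = sqrt(10)/2.
Sharp Poincaré constant on H^1_0(0, 5) is C_P = L/π = 5/π, achieved by sin(π/5·x).
A polynomial bump cannot attain the sharp Poincaré constant (only the first sine eigenfunction does), so the ratio is strictly less than C_P, consistent with ||u||_L² ≤ C_P ||u'||_L².


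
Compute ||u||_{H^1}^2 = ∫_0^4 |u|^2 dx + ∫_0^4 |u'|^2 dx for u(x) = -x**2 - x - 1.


||u||_{H^1}^2 = 8072/15

The H^1 norm (squared) on an interval (0, L) is
  ||u||_{H^1}^2 = ∫_0^L u(x)^2 dx + ∫_0^L u'(x)^2 dx.
Compute u'(x) = -2*x - 1.
Then u(x)^2 = x**4 + 2*x**3 + 3*x**2 + 2*x + 1 and u'(x)^2 = 4*x**2 + 4*x + 1.
Integrate each monomial from 0 to 4 using ∫_0^4 c·x^n dx = c·4^(n+1)/(n+1):
  ∫_0^4 u(x)^2 dx = ∫_0^4 (x^4 + 2*x^3 + 3*x^2 + 2*x + 1) dx. Term by term:
    ∫_0^4 x^4 dx = 1024/5;  ∫_0^4 2*x^3 dx = 128;  ∫_0^4 3*x^2 dx = 64;
    ∫_0^4 2*x dx = 16;  ∫_0^4 1 dx = 4.
  Sum: 1024/5 + 128 + 64 + 16 + 4 = 2084/5.
  ∫_0^4 u'(x)^2 dx = ∫_0^4 (4*x^2 + 4*x + 1) dx. Term by term:
    ∫_0^4 4*x^2 dx = 256/3;  ∫_0^4 4*x dx = 32;  ∫_0^4 1 dx = 4.
  Sum: 256/3 + 32 + 4 = 364/3.
Adding: ||u||_{H^1}^2 = 2084/5 + 364/3 = 8072/15.


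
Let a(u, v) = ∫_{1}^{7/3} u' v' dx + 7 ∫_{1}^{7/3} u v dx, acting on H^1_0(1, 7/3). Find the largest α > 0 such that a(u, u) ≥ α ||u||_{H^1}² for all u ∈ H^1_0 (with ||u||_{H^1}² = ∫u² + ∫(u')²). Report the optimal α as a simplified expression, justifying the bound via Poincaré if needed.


α = 1

Coercivity of a(·,·) on H^1_0(1, 7/3) means a(u, u) ≥ α ||u||_{H^1}² for every u ∈ H^1_0.
The interval has length L = 4/3, and Poincaré/coercivity depend only on L. Here a(u, u) = ∫(u')² + (7)·∫u².
Here c = 7 ≥ 1, so a(u,u) = ∫(u')² + c∫u² ≥ ∫(u')² + ∫u² = ||u||_{H^1}², i.e. α = 1 works. No larger α is possible: a(u,u) ≥ α||u||_{H^1}² means (1−α)∫(u')² ≥ (α−c)∫u², and for the modes u_n = sin(nπ(x−x₀)/L) (x₀ the left endpoint) one has ∫u_n²/∫(u_n')² = (L/(nπ))² → 0, so a(u_n,u_n)/||u_n||_{H^1}² → 1. Hence the optimal constant is α = 1.
Therefore α = 1.


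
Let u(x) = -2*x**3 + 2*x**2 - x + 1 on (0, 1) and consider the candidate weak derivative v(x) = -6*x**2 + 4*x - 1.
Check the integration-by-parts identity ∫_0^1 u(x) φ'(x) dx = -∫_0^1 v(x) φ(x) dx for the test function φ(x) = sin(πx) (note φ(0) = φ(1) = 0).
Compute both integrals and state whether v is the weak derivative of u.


LHS = -24/π^3 + 4/π, RHS = -24/π^3 + 4/π. Yes, v = u' weakly.

u(x) = -2*x**3 + 2*x**2 - x + 1, classical derivative u'(x) = -6*x**2 + 4*x - 1.
φ(x) = sin(πx), so φ'(x) = π*cos(π*x).
Note φ(0) = φ(1) = 0, so the boundary term u·φ vanishes.
LHS = ∫_0^1 u(x) φ'(x) dx = ∫_0^1 (-2*π*x^3*cos(π*x) + 2*π*x^2*cos(π*x) - π*x*cos(π*x) + π*cos(π*x)) dx. Term by term:
  ∫_0^1 π*cos(π*x) dx = 0;  ∫_0^1 -π*x*cos(π*x) dx = 2/π;  ∫_0^1 -2*π*x^3*cos(π*x) dx = -24/π^3 + 6/π;
  ∫_0^1 2*π*x^2*cos(π*x) dx = -4/π.
Sum: 0 + 2/π + -24/π^3 + 6/π − 4/π = -24/π^3 + 4/π.
So LHS = -24/π^3 + 4/π.
∫_0^1 v(x) φ(x) dx = ∫_0^1 (-6*x^2*sin(π*x) + 4*x*sin(π*x) - sin(π*x)) dx. Term by term:
  ∫_0^1 -sin(π*x) dx = -2/π;  ∫_0^1 -6*x^2*sin(π*x) dx = -6/π + 24/π^3;  ∫_0^1 4*x*sin(π*x) dx = 4/π.
Sum: -2/π + -6/π + 24/π^3 + 4/π = -4/π + 24/π^3.
So RHS = -∫_0^1 v(x) φ(x) dx = -24/π^3 + 4/π.
LHS = RHS, so the identity holds for this test φ.
Moreover u is smooth here and v(x) = u'(x) = -6*x**2 + 4*x - 1 pointwise, so the identity holds for every test function. Hence v is the weak derivative of u.


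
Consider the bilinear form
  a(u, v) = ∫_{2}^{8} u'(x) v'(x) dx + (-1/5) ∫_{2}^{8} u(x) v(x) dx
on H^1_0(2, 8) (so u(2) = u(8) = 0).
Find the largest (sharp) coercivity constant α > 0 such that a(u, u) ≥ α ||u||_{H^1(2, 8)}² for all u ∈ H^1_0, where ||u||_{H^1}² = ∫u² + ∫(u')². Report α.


α = (-36/5 + π^2)/(π^2 + 36)

Coercivity of a(·,·) on H^1_0(2, 8) means a(u, u) ≥ α ||u||_{H^1}² for every u ∈ H^1_0.
The interval has length L = 6, and Poincaré/coercivity depend only on L. Here a(u, u) = ∫(u')² + (-1/5)·∫u².
Here c = -1/5 < 0 with |c| < (π/L)² = π^2/36, so coercivity still holds. The condition a(u,u) ≥ α||u||_{H^1}² reads (1−α)∫(u')² ≥ (α−c)∫u². Any admissible α is ≤ 1 (rapidly oscillating u have ∫u²/∫(u')² → 0), and α = 1 would force 0 ≥ (1−c)∫u², impossible since c < 1; so 1−α > 0. By the sharp Poincaré inequality on H^1_0 of an interval of length L, ∫(u')² ≥ (π/L)²∫u² with equality for the first sine mode sin(π(x−x₀)/L) (x₀ the left endpoint), so the inequality holds for all u iff (1−α)(π/L)² ≥ α − c, i.e. α ≤ ((π/L)² + c)/((π/L)² + 1) = (1 + c(L/π)²)/(1 + (L/π)²). (Direct route, valid since c ≤ 0: Poincaré gives c∫u² ≥ c(L/π)²∫(u')², so a(u,u) ≥ (1 + c(L/π)²)∫(u')², while ||u||_{H^1}² ≤ (1 + (L/π)²)∫(u')²; dividing yields the same α.) With (π/L)² = π^2/36 and c = -1/5, the largest admissible constant is α = ((π/L)² + c)/((π/L)² + 1).
Simplifying, α = (-36/5 + π^2)/(π^2 + 36).


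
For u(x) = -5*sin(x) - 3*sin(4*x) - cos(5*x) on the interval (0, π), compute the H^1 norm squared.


||u||_{H^1(0,π)}^2 = -416/3 + 229*π/2

u'(x) = 5*sin(5*x) - 5*cos(x) - 12*cos(4*x).
Expand u² and (u')² and integrate term by term on (0, π), using: for integers n ≥ 1, ∫_0^π sin²(nx) dx = ∫_0^π cos²(nx) dx = π/2; for n ≠ n', ∫_0^π sin(nx)sin(n'x) dx = ∫_0^π cos(nx)cos(n'x) dx = 0; and by product-to-sum, ∫_0^π sin(nx)cos(n'x) dx = ½∫_0^π [sin((n+n')x) + sin((n−n')x)] dx, which is 0 when n+n' is even and 2n/(n²−n'²) when n+n' is odd (it need not vanish on (0, π)).
  u² squared terms: (-1)²·∫cos(5x)² dx = 1·π/2 = π/2;  (-5)²·∫sin(x)² dx = 25·π/2 = 25*π/2;  (-3)²·∫sin(4x)² dx = 9·π/2 = 9*π/2.
  u² cross terms: 2·(-1)·(-5)·∫cos(5x)·sin(x) dx = 10·(0) = 0;  2·(-1)·(-3)·∫cos(5x)·sin(4x) dx = 6·(-8/9) = -16/3;  2·(-5)·(-3)·∫sin(x)·sin(4x) dx = 30·(0) = 0.
  So ∫_0^π u² dx = π/2 + 25*π/2 + 9*π/2 + 0 − 16/3 + 0 = -16/3 + 35*π/2.
  (u')² squared terms: (-12)²·∫cos(4x)² dx = 144·π/2 = 72*π;  (-5)²·∫cos(x)² dx = 25·π/2 = 25*π/2;  (5)²·∫sin(5x)² dx = 25·π/2 = 25*π/2.
  (u')² cross terms: 2·(-12)·(-5)·∫cos(4x)·cos(x) dx = 120·(0) = 0;  2·(-12)·(5)·∫cos(4x)·sin(5x) dx = -120·(10/9) = -400/3;  2·(-5)·(5)·∫cos(x)·sin(5x) dx = -50·(0) = 0.
  So ∫_0^π (u')² dx = 72*π + 25*π/2 + 25*π/2 + 0 − 400/3 + 0 = -400/3 + 97*π.
||u||_{H^1}^2 = (-16/3 + 35*π/2) + (-400/3 + 97*π) = -416/3 + 229*π/2.


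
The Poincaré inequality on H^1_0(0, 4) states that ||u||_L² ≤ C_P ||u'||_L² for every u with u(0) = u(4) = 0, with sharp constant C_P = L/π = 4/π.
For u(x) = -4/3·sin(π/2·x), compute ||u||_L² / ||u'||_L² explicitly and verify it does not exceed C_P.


||u||_L² / ||u'||_L² = 2/π < C_P = 4/π.

u(x) = -4/3·sin(π/2·x), so u'(x) = -2*π*cos(π*x/2)/3.
Writing u(x) = A·sin(kπx/L) with A = -4/3 and k = 2, use ∫_0^L sin²(kπx/L) dx = L/2 and ∫_0^L cos²(kπx/L) dx = L/2.
u² = 16/9·sin²(π/2·x) and (u')² = 4*π^2/9·cos²(π/2·x), and each of sin², cos² integrates to L/2 = 2 over (0, 4).
∫_0^4 u² dx = 32/9, so ||u||_L² = 4*sqrt(2)/3.
∫_0^4 (u')² dx = 8*π^2/9, so ||u'||_L² = 2*sqrt(2)*π/3.
Ratio ||u||_L² / ||u'||_L² = 2/π.
Sharp Poincaré constant on H^1_0(0, 4) is C_P = L/π = 4/π, achieved by sin(π/4·x).
This is the k = 2 harmonic; the ratio L/(kπ) is strictly less than C_P = L/π, consistent with the sharp inequality ||u||_L² ≤ C_P ||u'||_L².


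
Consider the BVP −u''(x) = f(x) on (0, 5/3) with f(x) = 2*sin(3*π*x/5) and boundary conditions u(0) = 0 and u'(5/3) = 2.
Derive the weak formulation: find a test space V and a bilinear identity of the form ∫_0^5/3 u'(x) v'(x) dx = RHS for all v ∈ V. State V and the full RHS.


V = {v ∈ H^1(0, 5/3) : v(0) = 0} (test functions vanish at x = 0 where u is specified); weak form: ∫_0^5/3 u'v' dx = ∫_0^5/3 (2*sin(3*π*x/5)) v dx + 2·v(5/3) for all v ∈ V.

Multiply both sides by a test function v and integrate from 0 to 5/3:
  ∫_0^5/3 −u''(x) v(x) dx = ∫_0^5/3 f(x) v(x) dx.
Integrate the LHS by parts once:
  ∫_0^5/3 −u'' v dx = −[u'(x) v(x)]_0^5/3 + ∫_0^5/3 u'(x) v'(x) dx.
Thus ∫_0^5/3 u'(x) v'(x) dx = ∫_0^5/3 f(x) v(x) dx + [u'(x) v(x)]_0^5/3.
Choose V so that boundary terms are either known or forced to vanish.
Mixed BC: u(0) = 0 (Dirichlet) and u'(5/3) = 2 (Neumann). Define V = {v ∈ H^1(0, 5/3) : v(0) = 0}. Then [u' v]_0^5/3 = u'(5/3)·v(5/3) − u'(0)·0 = 2·v(5/3).
Weak formulation: find u (satisfying any essential BC) such that ∫_0^5/3 u'(x) v'(x) dx = ∫_0^5/3 f v dx + 2·v(5/3) for all v ∈ V (Dirichlet at 0 absorbed into V; Neumann datum at x = 5/3 contributes the boundary term).
Substituting f(x) = 2*sin(3*π*x/5), the right-hand side is ∫_0^5/3 (2*sin(3*π*x/5)) v dx + 2·v(5/3).


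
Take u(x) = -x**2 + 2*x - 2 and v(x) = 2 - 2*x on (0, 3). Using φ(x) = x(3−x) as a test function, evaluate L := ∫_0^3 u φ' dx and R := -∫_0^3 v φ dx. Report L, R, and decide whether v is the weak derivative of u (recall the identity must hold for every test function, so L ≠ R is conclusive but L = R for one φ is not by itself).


LHS = 9/2, RHS = 9/2. Yes, v = u' weakly.

u(x) = -x**2 + 2*x - 2, classical derivative u'(x) = 2 - 2*x.
φ(x) = x(3−x), so φ'(x) = 3 - 2*x.
Note φ(0) = φ(3) = 0, so the boundary term u·φ vanishes.
LHS = ∫_0^3 u(x) φ'(x) dx = ∫_0^3 (2*x^3 - 7*x^2 + 10*x - 6) dx. Term by term:
  ∫_0^3 2*x^3 dx = 81/2;  ∫_0^3 -7*x^2 dx = -63;  ∫_0^3 10*x dx = 45;
  ∫_0^3 -6 dx = -18.
Sum: 81/2 − 63 + 45 − 18 = 9/2.
So LHS = 9/2.
∫_0^3 v(x) φ(x) dx = ∫_0^3 (2*x^3 - 8*x^2 + 6*x) dx. Term by term:
  ∫_0^3 2*x^3 dx = 81/2;  ∫_0^3 -8*x^2 dx = -72;  ∫_0^3 6*x dx = 27.
Sum: 81/2 − 72 + 27 = -9/2.
So RHS = -∫_0^3 v(x) φ(x) dx = 9/2.
LHS = RHS, so the identity holds for this test φ.
Moreover u is smooth here and v(x) = u'(x) = 2 - 2*x pointwise, so the identity holds for every test function. Hence v is the weak derivative of u.


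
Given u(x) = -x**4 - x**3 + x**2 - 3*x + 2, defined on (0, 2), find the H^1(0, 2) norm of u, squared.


||u||_{H^1}^2 = 235486/315

The H^1 norm (squared) on an interval (0, L) is
  ||u||_{H^1}^2 = ∫_0^L u(x)^2 dx + ∫_0^L u'(x)^2 dx.
Compute u'(x) = -4*x**3 - 3*x**2 + 2*x - 3.
Then u(x)^2 = x**8 + 2*x**7 - x**6 + 4*x**5 + 3*x**4 - 10*x**3 + 13*x**2 - 12*x + 4 and u'(x)^2 = 16*x**6 + 24*x**5 - 7*x**4 + 12*x**3 + 22*x**2 - 12*x + 9.
Integrate each monomial from 0 to 2 using ∫_0^2 c·x^n dx = c·2^(n+1)/(n+1):
  ∫_0^2 u(x)^2 dx = ∫_0^2 (x^8 + 2*x^7 - x^6 + 4*x^5 + 3*x^4 - 10*x^3 + 13*x^2 - 12*x + 4) dx. Term by term:
    ∫_0^2 x^8 dx = 512/9;  ∫_0^2 2*x^7 dx = 64;  ∫_0^2 -x^6 dx = -128/7;
    ∫_0^2 4*x^5 dx = 128/3;  ∫_0^2 3*x^4 dx = 96/5;  ∫_0^2 -10*x^3 dx = -40;
    ∫_0^2 13*x^2 dx = 104/3;  ∫_0^2 -12*x dx = -24;  ∫_0^2 4 dx = 8.
  Sum: 512/9 + 64 − 128/7 + 128/3 + 96/5 − 40 + 104/3 − 24 + 8 = 45088/315.
  ∫_0^2 u'(x)^2 dx = ∫_0^2 (16*x^6 + 24*x^5 - 7*x^4 + 12*x^3 + 22*x^2 - 12*x + 9) dx. Term by term:
    ∫_0^2 16*x^6 dx = 2048/7;  ∫_0^2 24*x^5 dx = 256;  ∫_0^2 -7*x^4 dx = -224/5;
    ∫_0^2 12*x^3 dx = 48;  ∫_0^2 22*x^2 dx = 176/3;  ∫_0^2 -12*x dx = -24;
    ∫_0^2 9 dx = 18.
  Sum: 2048/7 + 256 − 224/5 + 48 + 176/3 − 24 + 18 = 63466/105.
Adding: ||u||_{H^1}^2 = 45088/315 + 63466/105 = 235486/315.


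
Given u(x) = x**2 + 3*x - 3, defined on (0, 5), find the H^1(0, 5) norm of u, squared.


||u||_{H^1}^2 = 11215/6

The H^1 norm (squared) on an interval (0, L) is
  ||u||_{H^1}^2 = ∫_0^L u(x)^2 dx + ∫_0^L u'(x)^2 dx.
Compute u'(x) = 2*x + 3.
Then u(x)^2 = x**4 + 6*x**3 + 3*x**2 - 18*x + 9 and u'(x)^2 = 4*x**2 + 12*x + 9.
Integrate each monomial from 0 to 5 using ∫_0^5 c·x^n dx = c·5^(n+1)/(n+1):
  ∫_0^5 u(x)^2 dx = ∫_0^5 (x^4 + 6*x^3 + 3*x^2 - 18*x + 9) dx. Term by term:
    ∫_0^5 x^4 dx = 625;  ∫_0^5 6*x^3 dx = 1875/2;  ∫_0^5 3*x^2 dx = 125;
    ∫_0^5 -18*x dx = -225;  ∫_0^5 9 dx = 45.
  Sum: 625 + 1875/2 + 125 − 225 + 45 = 3015/2.
  ∫_0^5 u'(x)^2 dx = ∫_0^5 (4*x^2 + 12*x + 9) dx. Term by term:
    ∫_0^5 4*x^2 dx = 500/3;  ∫_0^5 12*x dx = 150;  ∫_0^5 9 dx = 45.
  Sum: 500/3 + 150 + 45 = 1085/3.
Adding: ||u||_{H^1}^2 = 3015/2 + 1085/3 = 11215/6.


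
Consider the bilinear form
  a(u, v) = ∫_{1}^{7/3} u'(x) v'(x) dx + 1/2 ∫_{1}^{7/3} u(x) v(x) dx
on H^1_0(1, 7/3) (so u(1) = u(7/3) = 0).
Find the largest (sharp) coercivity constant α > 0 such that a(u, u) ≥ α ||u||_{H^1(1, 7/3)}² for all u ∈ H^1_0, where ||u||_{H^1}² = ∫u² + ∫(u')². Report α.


α = (8 + 9*π^2)/(16 + 9*π^2)

Coercivity of a(·,·) on H^1_0(1, 7/3) means a(u, u) ≥ α ||u||_{H^1}² for every u ∈ H^1_0.
The interval has length L = 4/3, and Poincaré/coercivity depend only on L. Here a(u, u) = ∫(u')² + (1/2)·∫u².
Here 0 < c = 1/2 < 1. The condition a(u,u) ≥ α||u||_{H^1}² reads (1−α)∫(u')² ≥ (α−c)∫u². Any admissible α is ≤ 1 (rapidly oscillating u have ∫u²/∫(u')² → 0), and α = 1 would force 0 ≥ (1−c)∫u², impossible since c < 1; so 1−α > 0. By the sharp Poincaré inequality on H^1_0 of an interval of length L, ∫(u')² ≥ (π/L)²∫u² with equality for the first sine mode sin(π(x−x₀)/L) (x₀ the left endpoint), so the inequality holds for all u iff (1−α)(π/L)² ≥ α − c, i.e. α ≤ ((π/L)² + c)/((π/L)² + 1) = (1 + c(L/π)²)/(1 + (L/π)²). With (π/L)² = 9*π^2/16 and c = 1/2, the largest admissible constant is α = ((π/L)² + c)/((π/L)² + 1).
Simplifying, α = (8 + 9*π^2)/(16 + 9*π^2).


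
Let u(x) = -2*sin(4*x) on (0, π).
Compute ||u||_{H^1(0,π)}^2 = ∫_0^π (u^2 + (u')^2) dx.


||u||_{H^1(0,π)}^2 = 34*π

u'(x) = -8*cos(4*x).
Expand u² and (u')² and integrate term by term on (0, π), using: for integers n ≥ 1, ∫_0^π sin²(nx) dx = ∫_0^π cos²(nx) dx = π/2; for n ≠ n', ∫_0^π sin(nx)sin(n'x) dx = ∫_0^π cos(nx)cos(n'x) dx = 0; and by product-to-sum, ∫_0^π sin(nx)cos(n'x) dx = ½∫_0^π [sin((n+n')x) + sin((n−n')x)] dx, which is 0 when n+n' is even and 2n/(n²−n'²) when n+n' is odd (it need not vanish on (0, π)).
  u² squared terms: (-2)²·∫sin(4x)² dx = 4·π/2 = 2*π.
  So ∫_0^π u² dx = 2*π.
  (u')² squared terms: (-8)²·∫cos(4x)² dx = 64·π/2 = 32*π.
  So ∫_0^π (u')² dx = 32*π.
||u||_{H^1}^2 = (2*π) + (32*π) = 34*π.


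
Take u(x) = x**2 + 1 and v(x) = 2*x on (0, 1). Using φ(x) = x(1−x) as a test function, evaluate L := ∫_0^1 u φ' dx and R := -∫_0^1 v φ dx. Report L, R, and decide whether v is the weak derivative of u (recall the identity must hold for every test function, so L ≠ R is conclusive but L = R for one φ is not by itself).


LHS = -1/6, RHS = -1/6. Yes, v = u' weakly.

u(x) = x**2 + 1, classical derivative u'(x) = 2*x.
φ(x) = x(1−x), so φ'(x) = 1 - 2*x.
Note φ(0) = φ(1) = 0, so the boundary term u·φ vanishes.
LHS = ∫_0^1 u(x) φ'(x) dx = ∫_0^1 (-2*x^3 + x^2 - 2*x + 1) dx. Term by term:
  ∫_0^1 -2*x^3 dx = -1/2;  ∫_0^1 x^2 dx = 1/3;  ∫_0^1 -2*x dx = -1;
  ∫_0^1 1 dx = 1.
Sum: -1/2 + 1/3 − 1 + 1 = -1/6.
So LHS = -1/6.
∫_0^1 v(x) φ(x) dx = ∫_0^1 (-2*x^3 + 2*x^2) dx. Term by term:
  ∫_0^1 -2*x^3 dx = -1/2;  ∫_0^1 2*x^2 dx = 2/3.
Sum: -1/2 + 2/3 = 1/6.
So RHS = -∫_0^1 v(x) φ(x) dx = -1/6.
LHS = RHS, so the identity holds for this test φ.
Moreover u is smooth here and v(x) = u'(x) = 2*x pointwise, so the identity holds for every test function. Hence v is the weak derivative of u.
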